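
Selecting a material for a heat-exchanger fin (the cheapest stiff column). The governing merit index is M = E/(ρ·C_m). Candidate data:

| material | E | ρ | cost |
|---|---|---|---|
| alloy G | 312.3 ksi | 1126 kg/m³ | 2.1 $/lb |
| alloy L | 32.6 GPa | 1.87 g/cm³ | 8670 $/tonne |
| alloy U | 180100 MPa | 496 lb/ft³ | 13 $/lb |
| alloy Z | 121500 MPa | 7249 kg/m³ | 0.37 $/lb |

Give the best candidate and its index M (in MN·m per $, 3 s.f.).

alloy Z, M = 20.5 MN·m per $

After converting to SI:
  alloy G: E = 2.153 GPa, ρ = 1126 kg/m³, cost = 4.630 $/kg
  alloy L: E = 32.60 GPa, ρ = 1870 kg/m³, cost = 8.670 $/kg
  alloy U: E = 180.1 GPa, ρ = 7945 kg/m³, cost = 28.66 $/kg
  alloy Z: E = 121.5 GPa, ρ = 7249 kg/m³, cost = 0.8157 $/kg
  alloy Z: M = 20.5 MN·m per $
  alloy L: M = 2.01 MN·m per $
  alloy U: M = 0.791 MN·m per $
  alloy G: M = 0.413 MN·m per $
Alloy Z ranks first.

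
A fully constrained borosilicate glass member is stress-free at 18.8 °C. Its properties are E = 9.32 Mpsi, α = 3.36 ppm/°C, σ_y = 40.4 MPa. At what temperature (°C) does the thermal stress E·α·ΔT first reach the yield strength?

E = 9.32 Mpsi = 64.26 GPa.
E·α·ΔT = 40.40 MPa ⇒ ΔT = 40.40 / (64.26×10³ × 3.36×10⁻⁶) = 187.1 K.
T = 18.8 + 187.1 = 205.9 °C.

206 °C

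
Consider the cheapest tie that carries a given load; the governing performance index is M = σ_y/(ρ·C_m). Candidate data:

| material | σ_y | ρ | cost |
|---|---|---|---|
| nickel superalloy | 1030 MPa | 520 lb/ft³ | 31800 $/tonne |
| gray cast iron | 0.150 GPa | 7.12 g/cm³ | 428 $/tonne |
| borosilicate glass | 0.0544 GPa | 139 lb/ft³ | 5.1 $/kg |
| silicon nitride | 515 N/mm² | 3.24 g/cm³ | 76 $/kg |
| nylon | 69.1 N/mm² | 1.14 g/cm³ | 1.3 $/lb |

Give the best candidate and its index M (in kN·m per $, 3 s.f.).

Putting every candidate on a common basis:
  nickel superalloy: σ_y = 1030 MPa, ρ = 8330 kg/m³, cost = 31.80 $/kg
  gray cast iron: σ_y = 150.0 MPa, ρ = 7120 kg/m³, cost = 0.4280 $/kg
  borosilicate glass: σ_y = 54.40 MPa, ρ = 2227 kg/m³, cost = 5.100 $/kg
  silicon nitride: σ_y = 515.0 MPa, ρ = 3240 kg/m³, cost = 76.00 $/kg
  nylon: σ_y = 69.10 MPa, ρ = 1140 kg/m³, cost = 2.866 $/kg
  gray cast iron: M = 49.2 kN·m per $
  nylon: M = 21.1 kN·m per $
  borosilicate glass: M = 4.79 kN·m per $
  nickel superalloy: M = 3.89 kN·m per $
  silicon nitride: M = 2.09 kN·m per $
The maximum is for gray cast iron.

gray cast iron, M = 49.2 kN·m per $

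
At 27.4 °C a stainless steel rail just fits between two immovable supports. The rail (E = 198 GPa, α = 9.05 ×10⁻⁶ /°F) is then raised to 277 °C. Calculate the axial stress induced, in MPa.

805 MPa

α = 9.05×10⁻⁶/°F × 9/5 = 16.3×10⁻⁶/K.
ΔT = 249.6 K. Constrained thermal stress σ = E·α·ΔT = 198.0×10³ MPa × 16.3×10⁻⁶ × 249.6 = 805 MPa (compressive).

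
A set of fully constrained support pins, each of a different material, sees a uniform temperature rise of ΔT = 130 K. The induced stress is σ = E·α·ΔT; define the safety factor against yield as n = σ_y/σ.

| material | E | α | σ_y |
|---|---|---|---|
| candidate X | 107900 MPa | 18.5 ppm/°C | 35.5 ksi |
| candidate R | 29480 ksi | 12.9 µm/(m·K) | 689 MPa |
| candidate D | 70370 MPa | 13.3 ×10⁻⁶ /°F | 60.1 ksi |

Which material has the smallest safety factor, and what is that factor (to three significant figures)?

candidate X, n = 0.943

Per material, after unit conversion:
  candidate X: E = 107.9, α = 18.5, σ_y = 244.8 → σ = 259 MPa, n = 0.943
  candidate R: E = 203.3, α = 12.9, σ_y = 689.0 → σ = 341 MPa, n = 2.02
  candidate D: E = 70.37, α = 23.9, σ_y = 414.4 → σ = 219 MPa, n = 1.89
The minimum is candidate X at n = 0.943.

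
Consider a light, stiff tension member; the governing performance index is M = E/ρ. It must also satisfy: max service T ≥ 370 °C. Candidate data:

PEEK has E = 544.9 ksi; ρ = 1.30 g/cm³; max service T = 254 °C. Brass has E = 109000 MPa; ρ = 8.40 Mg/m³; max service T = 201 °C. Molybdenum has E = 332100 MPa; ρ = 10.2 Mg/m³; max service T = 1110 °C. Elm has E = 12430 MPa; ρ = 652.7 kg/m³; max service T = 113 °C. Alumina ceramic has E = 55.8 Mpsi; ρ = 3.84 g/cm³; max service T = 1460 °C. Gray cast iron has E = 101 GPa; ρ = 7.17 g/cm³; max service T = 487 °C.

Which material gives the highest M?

alumina ceramic

Screen on constraints: max service T ≥ 370 °C. Survivors: molybdenum, alumina ceramic, gray cast iron.
After converting to SI:
  molybdenum: E = 332.1 GPa, ρ = 10200 kg/m³
  alumina ceramic: E = 384.7 GPa, ρ = 3840 kg/m³
  gray cast iron: E = 101.0 GPa, ρ = 7170 kg/m³
  alumina ceramic: M = 100 MN·m/kg
  molybdenum: M = 32.6 MN·m/kg
  gray cast iron: M = 14.1 MN·m/kg
Highest index: alumina ceramic.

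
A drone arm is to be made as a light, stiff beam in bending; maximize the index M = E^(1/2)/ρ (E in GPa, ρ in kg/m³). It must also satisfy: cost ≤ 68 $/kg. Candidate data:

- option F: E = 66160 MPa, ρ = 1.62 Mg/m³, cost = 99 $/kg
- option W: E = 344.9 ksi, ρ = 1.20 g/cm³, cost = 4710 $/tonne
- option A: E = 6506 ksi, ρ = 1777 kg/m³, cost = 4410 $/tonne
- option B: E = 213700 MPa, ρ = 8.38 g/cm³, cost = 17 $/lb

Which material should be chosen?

option A

Screen on constraints: cost ≤ 68 $/kg. Survivors: option W, option A, option B.
Convert each candidate to consistent units, then evaluate M:
  option W: E = 2.378 GPa, ρ = 1200 kg/m³
  option A: E = 44.86 GPa, ρ = 1777 kg/m³
  option B: E = 213.7 GPa, ρ = 8380 kg/m³
  option A: M = 3.77×10⁻³
  option B: M = 1.74×10⁻³
  option W: M = 1.29×10⁻³
The maximum is for option A.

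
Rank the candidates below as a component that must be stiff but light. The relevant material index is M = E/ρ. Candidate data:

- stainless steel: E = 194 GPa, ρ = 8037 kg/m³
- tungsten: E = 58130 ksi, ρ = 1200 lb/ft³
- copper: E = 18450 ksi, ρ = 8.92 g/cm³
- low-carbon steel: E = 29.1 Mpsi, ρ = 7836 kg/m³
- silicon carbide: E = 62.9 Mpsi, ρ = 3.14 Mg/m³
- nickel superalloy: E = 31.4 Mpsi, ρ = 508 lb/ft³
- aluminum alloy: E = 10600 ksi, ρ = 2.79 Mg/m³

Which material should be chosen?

Putting every candidate on a common basis:
  stainless steel: E = 194.0 GPa, ρ = 8037 kg/m³
  tungsten: E = 400.8 GPa, ρ = 19220 kg/m³
  copper: E = 127.2 GPa, ρ = 8920 kg/m³
  low-carbon steel: E = 200.6 GPa, ρ = 7836 kg/m³
  silicon carbide: E = 433.7 GPa, ρ = 3140 kg/m³
  nickel superalloy: E = 216.5 GPa, ρ = 8137 kg/m³
  aluminum alloy: E = 73.08 GPa, ρ = 2790 kg/m³
  silicon carbide: M = 138 MN·m/kg
  nickel superalloy: M = 26.6 MN·m/kg
  aluminum alloy: M = 26.2 MN·m/kg
  low-carbon steel: M = 25.6 MN·m/kg
  stainless steel: M = 24.1 MN·m/kg
  tungsten: M = 20.9 MN·m/kg
  copper: M = 14.3 MN·m/kg
Highest index: silicon carbide.

silicon carbide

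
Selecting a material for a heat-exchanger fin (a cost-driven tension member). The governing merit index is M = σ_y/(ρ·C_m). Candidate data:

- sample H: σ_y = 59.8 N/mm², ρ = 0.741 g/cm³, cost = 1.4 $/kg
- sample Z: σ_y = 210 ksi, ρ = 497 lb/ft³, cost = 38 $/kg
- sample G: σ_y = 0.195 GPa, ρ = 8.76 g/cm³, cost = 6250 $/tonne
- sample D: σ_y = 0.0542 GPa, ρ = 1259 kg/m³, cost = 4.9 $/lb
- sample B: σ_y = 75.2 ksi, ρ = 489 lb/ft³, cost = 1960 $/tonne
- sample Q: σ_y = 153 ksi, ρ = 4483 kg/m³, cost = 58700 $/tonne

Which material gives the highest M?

Convert each candidate to consistent units, then evaluate M:
  sample H: σ_y = 59.80 MPa, ρ = 741.0 kg/m³, cost = 1.400 $/kg
  sample Z: σ_y = 1448 MPa, ρ = 7961 kg/m³, cost = 38.00 $/kg
  sample G: σ_y = 195.0 MPa, ρ = 8760 kg/m³, cost = 6.250 $/kg
  sample D: σ_y = 54.20 MPa, ρ = 1259 kg/m³, cost = 10.80 $/kg
  sample B: σ_y = 518.5 MPa, ρ = 7833 kg/m³, cost = 1.960 $/kg
  sample Q: σ_y = 1055 MPa, ρ = 4483 kg/m³, cost = 58.70 $/kg
  sample H: M = 57.6 kN·m per $
  sample B: M = 33.8 kN·m per $
  sample Z: M = 4.79 kN·m per $
  sample Q: M = 4.01 kN·m per $
  sample D: M = 3.99 kN·m per $
  sample G: M = 3.56 kN·m per $
Highest index: sample H.

sample H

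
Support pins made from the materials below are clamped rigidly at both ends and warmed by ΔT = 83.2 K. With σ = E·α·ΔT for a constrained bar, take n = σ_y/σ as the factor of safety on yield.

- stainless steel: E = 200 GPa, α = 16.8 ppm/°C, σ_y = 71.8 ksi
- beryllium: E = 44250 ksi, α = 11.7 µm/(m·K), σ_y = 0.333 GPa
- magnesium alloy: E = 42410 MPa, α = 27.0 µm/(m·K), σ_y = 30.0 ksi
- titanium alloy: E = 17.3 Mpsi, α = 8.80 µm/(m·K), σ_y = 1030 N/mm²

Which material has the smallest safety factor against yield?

beryllium

Converting E to GPa, α to ×10⁻⁶/K, σ_y to MPa, then σ and n for each:
  stainless steel: E = 200.0, α = 16.8, σ_y = 495.0 → σ = 280 MPa, n = 1.77
  beryllium: E = 305.1, α = 11.7, σ_y = 333.0 → σ = 297 MPa, n = 1.12
  magnesium alloy: E = 42.41, α = 27.0, σ_y = 206.8 → σ = 95.3 MPa, n = 2.17
  titanium alloy: E = 119.3, α = 8.80, σ_y = 1030 → σ = 87.3 MPa, n = 11.8
Beryllium has the lowest safety factor, n = 1.12.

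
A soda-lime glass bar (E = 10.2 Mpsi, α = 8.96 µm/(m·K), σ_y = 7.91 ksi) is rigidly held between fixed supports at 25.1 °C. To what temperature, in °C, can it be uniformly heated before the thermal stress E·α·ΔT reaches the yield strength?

112 °C

E = 10.2 Mpsi = 70.33 GPa.
σ_y = 7.91 ksi = 54.54 MPa.
E·α·ΔT = 54.54 MPa ⇒ ΔT = 54.54 / (70.33×10³ × 8.96×10⁻⁶) = 86.55 K.
T = 25.1 + 86.55 = 111.7 °C.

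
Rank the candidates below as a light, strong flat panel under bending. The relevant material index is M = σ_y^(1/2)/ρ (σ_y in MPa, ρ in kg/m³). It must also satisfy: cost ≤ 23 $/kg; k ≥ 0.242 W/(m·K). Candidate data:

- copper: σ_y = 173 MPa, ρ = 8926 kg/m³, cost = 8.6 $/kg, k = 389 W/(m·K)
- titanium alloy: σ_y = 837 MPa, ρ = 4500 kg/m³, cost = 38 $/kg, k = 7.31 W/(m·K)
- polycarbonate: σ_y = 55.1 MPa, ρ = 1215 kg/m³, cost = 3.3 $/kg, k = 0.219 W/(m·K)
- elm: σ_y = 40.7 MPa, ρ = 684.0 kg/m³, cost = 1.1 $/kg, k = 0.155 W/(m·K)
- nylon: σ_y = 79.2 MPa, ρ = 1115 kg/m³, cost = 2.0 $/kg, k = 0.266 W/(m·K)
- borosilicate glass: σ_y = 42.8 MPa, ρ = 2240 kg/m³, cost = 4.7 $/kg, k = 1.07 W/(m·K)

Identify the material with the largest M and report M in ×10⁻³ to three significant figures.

Screen on constraints: cost ≤ 23 $/kg; k ≥ 0.242 W/(m·K). Survivors: copper, nylon, borosilicate glass.
Evaluate M for each candidate:
  nylon: M = 7.98×10⁻³
  borosilicate glass: M = 2.92×10⁻³
  copper: M = 1.47×10⁻³
Nylon has the largest M.

nylon, M = 7.98×10⁻³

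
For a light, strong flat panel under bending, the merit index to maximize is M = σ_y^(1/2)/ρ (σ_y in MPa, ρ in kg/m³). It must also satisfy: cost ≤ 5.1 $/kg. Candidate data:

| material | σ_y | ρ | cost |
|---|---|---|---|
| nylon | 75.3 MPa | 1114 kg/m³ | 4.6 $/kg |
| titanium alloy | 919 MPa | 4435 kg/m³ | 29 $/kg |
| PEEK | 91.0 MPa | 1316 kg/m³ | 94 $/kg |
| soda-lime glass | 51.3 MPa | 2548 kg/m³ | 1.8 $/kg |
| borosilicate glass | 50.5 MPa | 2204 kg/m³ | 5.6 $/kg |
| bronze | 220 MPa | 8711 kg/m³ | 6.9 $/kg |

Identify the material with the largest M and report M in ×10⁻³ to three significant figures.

Screen on constraints: cost ≤ 5.1 $/kg. Survivors: nylon, soda-lime glass.
Computing M directly (units already consistent):
  nylon: M = 7.79×10⁻³
  soda-lime glass: M = 2.81×10⁻³
Nylon has the largest M.

nylon, M = 7.79×10⁻³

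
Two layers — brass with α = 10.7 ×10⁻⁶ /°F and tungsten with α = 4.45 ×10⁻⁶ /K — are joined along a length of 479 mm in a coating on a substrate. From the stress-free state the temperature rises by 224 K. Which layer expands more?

brass: α = 10.7×10⁻⁶/°F × 9/5 = 19.3×10⁻⁶/K.
α(brass) = 19.3×10⁻⁶/K vs α(tungsten) = 4.45×10⁻⁶/K.
Higher α expands more for the same ΔT: brass.

brass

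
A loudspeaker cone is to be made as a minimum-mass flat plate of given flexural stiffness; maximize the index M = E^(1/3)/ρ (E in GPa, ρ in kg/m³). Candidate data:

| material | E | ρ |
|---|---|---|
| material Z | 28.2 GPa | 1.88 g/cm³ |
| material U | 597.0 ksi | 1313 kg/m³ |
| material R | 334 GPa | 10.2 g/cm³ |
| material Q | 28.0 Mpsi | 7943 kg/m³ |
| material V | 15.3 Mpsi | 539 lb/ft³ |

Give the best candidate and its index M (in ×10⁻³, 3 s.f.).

material Z, M = 1.62×10⁻³

Normalizing units and computing the index:
  material Z: E = 28.20 GPa, ρ = 1880 kg/m³
  material U: E = 4.116 GPa, ρ = 1313 kg/m³
  material R: E = 334.0 GPa, ρ = 10200 kg/m³
  material Q: E = 193.1 GPa, ρ = 7943 kg/m³
  material V: E = 105.5 GPa, ρ = 8634 kg/m³
  material Z: M = 1.62×10⁻³
  material U: M = 1.22×10⁻³
  material Q: M = 0.728×10⁻³
  material R: M = 0.680×10⁻³
  material V: M = 0.547×10⁻³
Highest index: material Z.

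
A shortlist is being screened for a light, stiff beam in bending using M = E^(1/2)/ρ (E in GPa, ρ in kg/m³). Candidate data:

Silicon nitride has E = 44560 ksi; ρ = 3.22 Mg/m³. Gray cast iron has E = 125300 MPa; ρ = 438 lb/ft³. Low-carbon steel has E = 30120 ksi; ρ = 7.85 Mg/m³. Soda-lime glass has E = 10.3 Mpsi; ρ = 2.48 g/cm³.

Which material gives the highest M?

silicon nitride

In SI units:
  silicon nitride: E = 307.2 GPa, ρ = 3220 kg/m³
  gray cast iron: E = 125.3 GPa, ρ = 7016 kg/m³
  low-carbon steel: E = 207.7 GPa, ρ = 7850 kg/m³
  soda-lime glass: E = 71.02 GPa, ρ = 2480 kg/m³
  silicon nitride: M = 5.44×10⁻³
  soda-lime glass: M = 3.40×10⁻³
  low-carbon steel: M = 1.84×10⁻³
  gray cast iron: M = 1.60×10⁻³
Silicon nitride has the largest M.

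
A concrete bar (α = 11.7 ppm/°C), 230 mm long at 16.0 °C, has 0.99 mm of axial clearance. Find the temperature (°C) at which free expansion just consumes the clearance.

384 °C

α·L₀·ΔT = 0.99 mm ⇒ ΔT = 0.99 / (11.7×10⁻⁶ × 230.0) = 367.9 K.
T = 16.0 + 367.9 = 383.9 °C.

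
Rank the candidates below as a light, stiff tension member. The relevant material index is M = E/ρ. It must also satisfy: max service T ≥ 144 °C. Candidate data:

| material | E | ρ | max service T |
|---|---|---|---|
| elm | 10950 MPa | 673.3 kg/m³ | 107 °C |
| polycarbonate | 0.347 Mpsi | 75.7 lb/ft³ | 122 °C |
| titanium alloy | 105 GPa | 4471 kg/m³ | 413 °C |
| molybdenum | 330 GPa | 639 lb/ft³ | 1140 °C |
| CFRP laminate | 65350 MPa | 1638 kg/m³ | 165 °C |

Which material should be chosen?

Screen on constraints: max service T ≥ 144 °C. Survivors: titanium alloy, molybdenum, CFRP laminate.
After converting to SI:
  titanium alloy: E = 105.0 GPa, ρ = 4471 kg/m³
  molybdenum: E = 330.0 GPa, ρ = 10240 kg/m³
  CFRP laminate: E = 65.35 GPa, ρ = 1638 kg/m³
  CFRP laminate: M = 39.9 MN·m/kg
  molybdenum: M = 32.2 MN·m/kg
  titanium alloy: M = 23.5 MN·m/kg
CFRP laminate has the largest M.

CFRP laminate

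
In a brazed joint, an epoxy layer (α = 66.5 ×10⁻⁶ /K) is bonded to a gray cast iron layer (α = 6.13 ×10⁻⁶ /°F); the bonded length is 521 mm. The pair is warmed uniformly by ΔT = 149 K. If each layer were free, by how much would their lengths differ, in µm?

4310 µm

gray cast iron: α = 6.13×10⁻⁶/°F × 9/5 = 11.0×10⁻⁶/K.
Δα = |66.5 − 11.0|×10⁻⁶/K = 55.5×10⁻⁶/K.
ΔL_mismatch = Δα·L·ΔT = 55.5×10⁻⁶ × 521.0 mm × 149.0 K = 4310 µm.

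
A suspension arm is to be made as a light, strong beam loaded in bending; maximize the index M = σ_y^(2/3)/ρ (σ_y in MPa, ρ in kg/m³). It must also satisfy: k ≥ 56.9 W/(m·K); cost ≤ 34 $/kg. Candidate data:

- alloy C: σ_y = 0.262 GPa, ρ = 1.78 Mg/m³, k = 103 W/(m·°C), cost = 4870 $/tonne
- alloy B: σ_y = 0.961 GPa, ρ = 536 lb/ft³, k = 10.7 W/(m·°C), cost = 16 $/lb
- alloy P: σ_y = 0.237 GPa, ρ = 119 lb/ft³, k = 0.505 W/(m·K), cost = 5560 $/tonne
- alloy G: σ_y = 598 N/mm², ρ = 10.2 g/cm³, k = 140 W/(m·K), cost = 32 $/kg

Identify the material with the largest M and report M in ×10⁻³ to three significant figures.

alloy C, M = 23.0×10⁻³

Screen on constraints: k ≥ 56.9 W/(m·K); cost ≤ 34 $/kg. Survivors: alloy C, alloy G.
Convert each candidate to consistent units, then evaluate M:
  alloy C: σ_y = 262.0 MPa, ρ = 1780 kg/m³
  alloy G: σ_y = 598.0 MPa, ρ = 10200 kg/m³
  alloy C: M = 23.0×10⁻³
  alloy G: M = 6.96×10⁻³
Alloy C ranks first.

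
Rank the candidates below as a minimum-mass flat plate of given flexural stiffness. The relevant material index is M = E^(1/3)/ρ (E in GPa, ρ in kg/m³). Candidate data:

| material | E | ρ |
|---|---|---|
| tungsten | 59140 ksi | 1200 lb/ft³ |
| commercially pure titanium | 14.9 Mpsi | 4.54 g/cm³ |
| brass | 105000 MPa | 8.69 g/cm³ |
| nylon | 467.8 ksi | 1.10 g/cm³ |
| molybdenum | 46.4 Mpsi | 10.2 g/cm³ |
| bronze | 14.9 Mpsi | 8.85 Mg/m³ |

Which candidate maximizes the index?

Convert each candidate to consistent units, then evaluate M:
  tungsten: E = 407.8 GPa, ρ = 19220 kg/m³
  commercially pure titanium: E = 102.7 GPa, ρ = 4540 kg/m³
  brass: E = 105.0 GPa, ρ = 8690 kg/m³
  nylon: E = 3.225 GPa, ρ = 1100 kg/m³
  molybdenum: E = 319.9 GPa, ρ = 10200 kg/m³
  bronze: E = 102.7 GPa, ρ = 8850 kg/m³
  nylon: M = 1.34×10⁻³
  commercially pure titanium: M = 1.03×10⁻³
  molybdenum: M = 0.671×10⁻³
  brass: M = 0.543×10⁻³
  bronze: M = 0.529×10⁻³
  tungsten: M = 0.386×10⁻³
The maximum is for nylon.

nylon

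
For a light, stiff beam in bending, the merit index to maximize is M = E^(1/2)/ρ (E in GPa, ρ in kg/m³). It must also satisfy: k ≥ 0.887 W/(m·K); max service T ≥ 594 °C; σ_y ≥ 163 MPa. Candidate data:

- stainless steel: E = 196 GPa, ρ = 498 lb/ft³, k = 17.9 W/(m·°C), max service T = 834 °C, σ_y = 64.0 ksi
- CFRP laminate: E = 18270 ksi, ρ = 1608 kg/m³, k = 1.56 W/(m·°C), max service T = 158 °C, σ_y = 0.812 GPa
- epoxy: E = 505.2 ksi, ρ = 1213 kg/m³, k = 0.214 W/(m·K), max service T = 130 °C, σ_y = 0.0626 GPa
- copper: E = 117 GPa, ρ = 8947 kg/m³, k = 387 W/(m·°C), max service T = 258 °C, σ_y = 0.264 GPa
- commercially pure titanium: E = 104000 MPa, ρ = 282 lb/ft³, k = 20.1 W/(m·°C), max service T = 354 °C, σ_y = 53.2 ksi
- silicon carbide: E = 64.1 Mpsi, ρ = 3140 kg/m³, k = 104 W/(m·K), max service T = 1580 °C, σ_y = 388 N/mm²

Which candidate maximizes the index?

silicon carbide

Screen on constraints: k ≥ 0.887 W/(m·K); max service T ≥ 594 °C; σ_y ≥ 163 MPa. Survivors: stainless steel, silicon carbide.
Normalizing units and computing the index:
  stainless steel: E = 196.0 GPa, ρ = 7977 kg/m³
  silicon carbide: E = 442.0 GPa, ρ = 3140 kg/m³
  silicon carbide: M = 6.70×10⁻³
  stainless steel: M = 1.76×10⁻³
Highest index: silicon carbide.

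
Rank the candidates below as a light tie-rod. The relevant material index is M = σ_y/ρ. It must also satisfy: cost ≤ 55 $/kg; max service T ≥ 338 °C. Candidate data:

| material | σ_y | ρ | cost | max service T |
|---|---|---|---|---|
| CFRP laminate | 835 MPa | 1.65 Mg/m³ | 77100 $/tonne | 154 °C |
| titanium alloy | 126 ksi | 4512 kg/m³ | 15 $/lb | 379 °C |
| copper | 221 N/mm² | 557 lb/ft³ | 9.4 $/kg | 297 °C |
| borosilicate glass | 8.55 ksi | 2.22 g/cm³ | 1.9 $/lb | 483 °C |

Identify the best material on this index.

Screen on constraints: cost ≤ 55 $/kg; max service T ≥ 338 °C. Survivors: titanium alloy, borosilicate glass.
In SI units:
  titanium alloy: σ_y = 868.7 MPa, ρ = 4512 kg/m³
  borosilicate glass: σ_y = 58.95 MPa, ρ = 2220 kg/m³
  titanium alloy: M = 193 kN·m/kg
  borosilicate glass: M = 26.6 kN·m/kg
Titanium alloy has the largest M.

titanium alloy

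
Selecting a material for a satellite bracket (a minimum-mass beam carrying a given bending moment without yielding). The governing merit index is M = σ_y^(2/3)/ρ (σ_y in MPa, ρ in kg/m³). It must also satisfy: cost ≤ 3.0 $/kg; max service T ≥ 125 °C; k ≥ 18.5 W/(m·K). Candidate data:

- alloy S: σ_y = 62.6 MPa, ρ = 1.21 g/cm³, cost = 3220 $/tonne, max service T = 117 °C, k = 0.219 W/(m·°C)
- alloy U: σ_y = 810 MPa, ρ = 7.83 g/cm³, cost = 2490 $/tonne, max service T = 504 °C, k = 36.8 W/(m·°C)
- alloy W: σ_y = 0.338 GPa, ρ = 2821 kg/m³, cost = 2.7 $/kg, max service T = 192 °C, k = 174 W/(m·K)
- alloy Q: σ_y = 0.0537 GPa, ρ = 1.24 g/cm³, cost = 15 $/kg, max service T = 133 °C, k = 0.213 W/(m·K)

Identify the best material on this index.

alloy W

Screen on constraints: cost ≤ 3.0 $/kg; max service T ≥ 125 °C; k ≥ 18.5 W/(m·K). Survivors: alloy U, alloy W.
After converting to SI:
  alloy U: σ_y = 810.0 MPa, ρ = 7830 kg/m³
  alloy W: σ_y = 338.0 MPa, ρ = 2821 kg/m³
  alloy W: M = 17.2×10⁻³
  alloy U: M = 11.1×10⁻³
The maximum is for alloy W.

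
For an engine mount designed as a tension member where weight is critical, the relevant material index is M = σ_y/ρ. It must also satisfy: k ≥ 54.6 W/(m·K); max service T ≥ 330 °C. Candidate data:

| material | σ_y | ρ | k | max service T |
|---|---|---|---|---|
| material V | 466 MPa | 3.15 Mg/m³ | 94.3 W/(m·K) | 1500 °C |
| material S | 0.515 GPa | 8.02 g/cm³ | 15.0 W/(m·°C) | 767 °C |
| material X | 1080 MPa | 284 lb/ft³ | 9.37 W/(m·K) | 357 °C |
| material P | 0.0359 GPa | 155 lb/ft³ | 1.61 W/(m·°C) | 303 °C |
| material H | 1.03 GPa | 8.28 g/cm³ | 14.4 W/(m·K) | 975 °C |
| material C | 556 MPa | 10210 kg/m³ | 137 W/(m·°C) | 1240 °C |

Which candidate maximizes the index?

Screen on constraints: k ≥ 54.6 W/(m·K); max service T ≥ 330 °C. Survivors: material V, material C.
Putting every candidate on a common basis:
  material V: σ_y = 466.0 MPa, ρ = 3150 kg/m³
  material C: σ_y = 556.0 MPa, ρ = 10210 kg/m³
  material V: M = 148 kN·m/kg
  material C: M = 54.5 kN·m/kg
The maximum is for material V.

material V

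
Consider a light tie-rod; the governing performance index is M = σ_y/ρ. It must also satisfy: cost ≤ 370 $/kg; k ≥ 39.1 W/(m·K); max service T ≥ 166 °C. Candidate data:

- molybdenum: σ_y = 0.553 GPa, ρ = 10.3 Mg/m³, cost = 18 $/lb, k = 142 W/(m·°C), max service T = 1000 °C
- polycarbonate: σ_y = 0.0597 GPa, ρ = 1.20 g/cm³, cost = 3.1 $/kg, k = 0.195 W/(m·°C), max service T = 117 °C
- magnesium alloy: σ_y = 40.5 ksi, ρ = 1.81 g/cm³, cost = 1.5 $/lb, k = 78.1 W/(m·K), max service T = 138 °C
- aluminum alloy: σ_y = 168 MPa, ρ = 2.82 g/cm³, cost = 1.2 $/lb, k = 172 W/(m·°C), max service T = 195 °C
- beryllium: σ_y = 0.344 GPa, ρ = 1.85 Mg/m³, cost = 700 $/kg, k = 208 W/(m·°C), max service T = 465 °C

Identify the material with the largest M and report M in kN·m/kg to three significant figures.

aluminum alloy, M = 59.6 kN·m/kg

Screen on constraints: cost ≤ 370 $/kg; k ≥ 39.1 W/(m·K); max service T ≥ 166 °C. Survivors: molybdenum, aluminum alloy.
After converting to SI:
  molybdenum: σ_y = 553.0 MPa, ρ = 10300 kg/m³
  aluminum alloy: σ_y = 168.0 MPa, ρ = 2820 kg/m³
  aluminum alloy: M = 59.6 kN·m/kg
  molybdenum: M = 53.7 kN·m/kg
Aluminum alloy has the largest M.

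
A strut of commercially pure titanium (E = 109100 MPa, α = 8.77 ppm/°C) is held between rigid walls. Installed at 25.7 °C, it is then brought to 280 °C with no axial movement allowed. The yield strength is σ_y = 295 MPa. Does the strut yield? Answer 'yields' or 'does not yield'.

does not yield

E = 109100 MPa = 109.1 GPa.
ΔT = 254.3 K. Constrained thermal stress σ = E·α·ΔT = 109.1×10³ MPa × 8.77×10⁻⁶ × 254.3 = 243 MPa (compressive).
Compare to σ_y = 295 MPa: σ < σ_y, so it does not yield.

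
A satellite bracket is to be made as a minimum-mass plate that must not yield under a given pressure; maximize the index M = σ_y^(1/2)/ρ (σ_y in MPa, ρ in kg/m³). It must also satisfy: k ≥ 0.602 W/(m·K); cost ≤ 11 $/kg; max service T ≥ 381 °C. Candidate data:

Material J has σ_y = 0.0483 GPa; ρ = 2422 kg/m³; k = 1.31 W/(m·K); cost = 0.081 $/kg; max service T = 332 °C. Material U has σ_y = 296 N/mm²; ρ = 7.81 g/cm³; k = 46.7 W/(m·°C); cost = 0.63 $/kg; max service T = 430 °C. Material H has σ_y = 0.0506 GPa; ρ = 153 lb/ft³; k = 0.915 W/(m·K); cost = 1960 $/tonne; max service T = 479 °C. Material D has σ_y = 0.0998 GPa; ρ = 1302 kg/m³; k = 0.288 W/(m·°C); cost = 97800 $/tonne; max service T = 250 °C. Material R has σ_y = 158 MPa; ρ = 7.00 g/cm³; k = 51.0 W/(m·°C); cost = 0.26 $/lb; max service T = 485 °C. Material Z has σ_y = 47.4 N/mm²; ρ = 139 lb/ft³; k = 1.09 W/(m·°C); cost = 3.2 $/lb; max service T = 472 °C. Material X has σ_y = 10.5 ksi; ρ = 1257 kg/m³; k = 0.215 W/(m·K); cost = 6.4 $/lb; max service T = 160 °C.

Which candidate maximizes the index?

Screen on constraints: k ≥ 0.602 W/(m·K); cost ≤ 11 $/kg; max service T ≥ 381 °C. Survivors: material U, material H, material R, material Z.
Convert each candidate to consistent units, then evaluate M:
  material U: σ_y = 296.0 MPa, ρ = 7810 kg/m³
  material H: σ_y = 50.60 MPa, ρ = 2451 kg/m³
  material R: σ_y = 158.0 MPa, ρ = 7000 kg/m³
  material Z: σ_y = 47.40 MPa, ρ = 2227 kg/m³
  material Z: M = 3.09×10⁻³
  material H: M = 2.90×10⁻³
  material U: M = 2.20×10⁻³
  material R: M = 1.80×10⁻³
The maximum is for material Z.

material Z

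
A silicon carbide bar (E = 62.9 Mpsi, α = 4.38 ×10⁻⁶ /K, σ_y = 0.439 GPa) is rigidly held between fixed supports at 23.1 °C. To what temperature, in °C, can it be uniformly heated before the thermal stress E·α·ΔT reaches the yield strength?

254 °C

E = 62.9 Mpsi = 433.7 GPa.
σ_y = 0.439 GPa = 439.0 MPa.
E·α·ΔT = 439.0 MPa ⇒ ΔT = 439.0 / (433.7×10³ × 4.38×10⁻⁶) = 231.1 K.
T = 23.1 + 231.1 = 254.2 °C.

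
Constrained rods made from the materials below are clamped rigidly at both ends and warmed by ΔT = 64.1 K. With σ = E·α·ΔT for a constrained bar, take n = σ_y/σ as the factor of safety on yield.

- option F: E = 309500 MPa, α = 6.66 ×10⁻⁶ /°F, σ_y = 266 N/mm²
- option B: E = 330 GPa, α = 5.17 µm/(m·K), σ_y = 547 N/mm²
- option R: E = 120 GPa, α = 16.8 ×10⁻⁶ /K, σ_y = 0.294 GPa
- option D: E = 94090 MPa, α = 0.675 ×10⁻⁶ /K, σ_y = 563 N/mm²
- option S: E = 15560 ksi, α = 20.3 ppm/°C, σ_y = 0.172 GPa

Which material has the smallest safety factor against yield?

Converting E to GPa, α to ×10⁻⁶/K, σ_y to MPa, then σ and n for each:
  option F: E = 309.5, α = 12.0, σ_y = 266.0 → σ = 238 MPa, n = 1.12
  option B: E = 330.0, α = 5.17, σ_y = 547.0 → σ = 109 MPa, n = 5.00
  option R: E = 120.0, α = 16.8, σ_y = 294.0 → σ = 129 MPa, n = 2.28
  option D: E = 94.09, α = 0.675, σ_y = 563.0 → σ = 4.07 MPa, n = 138
  option S: E = 107.3, α = 20.3, σ_y = 172.0 → σ = 140 MPa, n = 1.23
Option F has the lowest safety factor, n = 1.12.

option F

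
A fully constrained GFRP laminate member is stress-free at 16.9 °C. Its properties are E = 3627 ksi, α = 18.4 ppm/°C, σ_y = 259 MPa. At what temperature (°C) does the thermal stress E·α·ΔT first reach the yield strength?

E = 3627 ksi = 25.01 GPa.
E·α·ΔT = 259.0 MPa ⇒ ΔT = 259.0 / (25.01×10³ × 18.4×10⁻⁶) = 562.9 K.
T = 16.9 + 562.9 = 579.8 °C.

580 °C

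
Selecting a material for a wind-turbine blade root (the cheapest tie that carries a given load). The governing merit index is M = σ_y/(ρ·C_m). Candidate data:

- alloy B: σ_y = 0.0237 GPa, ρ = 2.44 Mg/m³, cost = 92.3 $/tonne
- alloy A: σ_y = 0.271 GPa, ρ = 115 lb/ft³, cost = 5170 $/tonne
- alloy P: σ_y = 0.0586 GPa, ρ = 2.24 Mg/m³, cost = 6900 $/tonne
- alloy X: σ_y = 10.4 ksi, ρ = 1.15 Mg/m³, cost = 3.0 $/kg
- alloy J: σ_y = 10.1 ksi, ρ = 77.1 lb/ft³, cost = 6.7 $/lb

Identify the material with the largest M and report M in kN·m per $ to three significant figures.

alloy B, M = 105 kN·m per $

Putting every candidate on a common basis:
  alloy B: σ_y = 23.70 MPa, ρ = 2440 kg/m³, cost = 0.09230 $/kg
  alloy A: σ_y = 271.0 MPa, ρ = 1842 kg/m³, cost = 5.170 $/kg
  alloy P: σ_y = 58.60 MPa, ρ = 2240 kg/m³, cost = 6.900 $/kg
  alloy X: σ_y = 71.71 MPa, ρ = 1150 kg/m³, cost = 3.000 $/kg
  alloy J: σ_y = 69.64 MPa, ρ = 1235 kg/m³, cost = 14.77 $/kg
  alloy B: M = 105 kN·m per $
  alloy A: M = 28.5 kN·m per $
  alloy X: M = 20.8 kN·m per $
  alloy J: M = 3.82 kN·m per $
  alloy P: M = 3.79 kN·m per $
Alloy B ranks first.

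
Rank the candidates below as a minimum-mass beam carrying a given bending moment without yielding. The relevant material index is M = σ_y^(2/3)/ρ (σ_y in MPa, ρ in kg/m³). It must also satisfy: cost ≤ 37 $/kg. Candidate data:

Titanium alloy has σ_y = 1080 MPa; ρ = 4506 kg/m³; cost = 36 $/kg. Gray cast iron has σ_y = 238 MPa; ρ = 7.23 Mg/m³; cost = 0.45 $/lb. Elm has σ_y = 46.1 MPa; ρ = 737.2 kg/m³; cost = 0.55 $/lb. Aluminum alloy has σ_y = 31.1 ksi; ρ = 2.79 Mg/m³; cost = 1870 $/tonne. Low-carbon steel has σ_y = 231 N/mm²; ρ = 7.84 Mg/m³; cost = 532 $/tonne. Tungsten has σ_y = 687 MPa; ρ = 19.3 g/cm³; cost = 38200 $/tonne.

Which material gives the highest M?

titanium alloy

Screen on constraints: cost ≤ 37 $/kg. Survivors: titanium alloy, gray cast iron, elm, aluminum alloy, low-carbon steel.
Normalizing units and computing the index:
  titanium alloy: σ_y = 1080 MPa, ρ = 4506 kg/m³
  gray cast iron: σ_y = 238.0 MPa, ρ = 7230 kg/m³
  elm: σ_y = 46.10 MPa, ρ = 737.2 kg/m³
  aluminum alloy: σ_y = 214.4 MPa, ρ = 2790 kg/m³
  low-carbon steel: σ_y = 231.0 MPa, ρ = 7840 kg/m³
  titanium alloy: M = 23.4×10⁻³
  elm: M = 17.4×10⁻³
  aluminum alloy: M = 12.8×10⁻³
  gray cast iron: M = 5.31×10⁻³
  low-carbon steel: M = 4.80×10⁻³
Titanium alloy ranks first.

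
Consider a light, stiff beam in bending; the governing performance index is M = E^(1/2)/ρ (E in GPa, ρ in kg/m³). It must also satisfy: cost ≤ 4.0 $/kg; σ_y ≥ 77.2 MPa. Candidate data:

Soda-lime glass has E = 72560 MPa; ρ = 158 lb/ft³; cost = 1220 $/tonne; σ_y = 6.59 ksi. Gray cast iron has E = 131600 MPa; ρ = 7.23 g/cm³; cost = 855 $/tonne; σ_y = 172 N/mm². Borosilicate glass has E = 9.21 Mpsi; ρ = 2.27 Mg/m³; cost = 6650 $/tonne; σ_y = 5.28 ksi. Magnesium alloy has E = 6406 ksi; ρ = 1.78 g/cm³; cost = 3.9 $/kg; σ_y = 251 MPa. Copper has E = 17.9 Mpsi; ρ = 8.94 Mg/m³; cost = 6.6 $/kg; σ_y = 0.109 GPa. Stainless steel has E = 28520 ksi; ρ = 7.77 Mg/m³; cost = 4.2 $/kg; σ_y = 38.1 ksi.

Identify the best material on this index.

Screen on constraints: cost ≤ 4.0 $/kg; σ_y ≥ 77.2 MPa. Survivors: gray cast iron, magnesium alloy.
Normalizing units and computing the index:
  gray cast iron: E = 131.6 GPa, ρ = 7230 kg/m³
  magnesium alloy: E = 44.17 GPa, ρ = 1780 kg/m³
  magnesium alloy: M = 3.73×10⁻³
  gray cast iron: M = 1.59×10⁻³
Magnesium alloy has the largest M.

magnesium alloy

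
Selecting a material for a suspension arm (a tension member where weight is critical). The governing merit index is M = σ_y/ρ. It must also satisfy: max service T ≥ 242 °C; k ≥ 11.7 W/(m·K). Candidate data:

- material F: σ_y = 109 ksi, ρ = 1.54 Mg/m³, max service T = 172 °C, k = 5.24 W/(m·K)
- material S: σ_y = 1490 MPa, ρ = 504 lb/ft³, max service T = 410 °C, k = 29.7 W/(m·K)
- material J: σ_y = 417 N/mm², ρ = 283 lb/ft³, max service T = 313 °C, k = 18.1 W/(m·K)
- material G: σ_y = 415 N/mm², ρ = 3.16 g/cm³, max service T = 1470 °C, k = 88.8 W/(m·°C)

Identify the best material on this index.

Screen on constraints: max service T ≥ 242 °C; k ≥ 11.7 W/(m·K). Survivors: material S, material J, material G.
Convert each candidate to consistent units, then evaluate M:
  material S: σ_y = 1490 MPa, ρ = 8073 kg/m³
  material J: σ_y = 417.0 MPa, ρ = 4533 kg/m³
  material G: σ_y = 415.0 MPa, ρ = 3160 kg/m³
  material S: M = 185 kN·m/kg
  material G: M = 131 kN·m/kg
  material J: M = 92.0 kN·m/kg
The maximum is for material S.

material S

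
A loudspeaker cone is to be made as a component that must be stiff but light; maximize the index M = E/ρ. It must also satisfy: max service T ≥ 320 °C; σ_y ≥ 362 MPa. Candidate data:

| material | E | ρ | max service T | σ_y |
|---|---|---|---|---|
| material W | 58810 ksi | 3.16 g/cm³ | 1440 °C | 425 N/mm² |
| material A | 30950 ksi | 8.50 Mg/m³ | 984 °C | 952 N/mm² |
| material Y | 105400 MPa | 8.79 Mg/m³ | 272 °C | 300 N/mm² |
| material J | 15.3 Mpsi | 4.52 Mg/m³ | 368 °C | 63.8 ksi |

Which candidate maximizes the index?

material W

Screen on constraints: max service T ≥ 320 °C; σ_y ≥ 362 MPa. Survivors: material W, material A, material J.
Normalizing units and computing the index:
  material W: E = 405.5 GPa, ρ = 3160 kg/m³
  material A: E = 213.4 GPa, ρ = 8500 kg/m³
  material J: E = 105.5 GPa, ρ = 4520 kg/m³
  material W: M = 128 MN·m/kg
  material A: M = 25.1 MN·m/kg
  material J: M = 23.3 MN·m/kg
The maximum is for material W.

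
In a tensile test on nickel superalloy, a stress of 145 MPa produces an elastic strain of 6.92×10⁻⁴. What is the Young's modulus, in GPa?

E = σ/ε = 145 MPa / 6.92×10⁻⁴ = 209500 MPa = 210 GPa.

210 GPa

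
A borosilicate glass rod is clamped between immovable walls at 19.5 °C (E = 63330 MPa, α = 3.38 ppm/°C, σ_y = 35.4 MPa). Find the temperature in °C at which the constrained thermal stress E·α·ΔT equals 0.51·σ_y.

E = 63330 MPa = 63.33 GPa.
E·α·ΔT = 18.05 MPa ⇒ ΔT = 18.05 / (63.33×10³ × 3.38×10⁻⁶) = 84.34 K.
T = 19.5 + 84.34 = 103.8 °C.

104 °C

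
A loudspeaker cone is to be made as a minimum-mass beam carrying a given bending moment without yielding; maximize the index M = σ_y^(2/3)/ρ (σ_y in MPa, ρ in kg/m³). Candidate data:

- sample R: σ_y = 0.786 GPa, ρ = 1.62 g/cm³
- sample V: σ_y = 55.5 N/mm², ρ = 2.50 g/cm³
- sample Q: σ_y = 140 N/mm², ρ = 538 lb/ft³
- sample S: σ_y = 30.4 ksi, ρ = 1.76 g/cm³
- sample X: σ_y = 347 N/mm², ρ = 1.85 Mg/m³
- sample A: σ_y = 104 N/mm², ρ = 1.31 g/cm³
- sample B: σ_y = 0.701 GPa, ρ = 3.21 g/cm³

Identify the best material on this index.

After converting to SI:
  sample R: σ_y = 786.0 MPa, ρ = 1620 kg/m³
  sample V: σ_y = 55.50 MPa, ρ = 2500 kg/m³
  sample Q: σ_y = 140.0 MPa, ρ = 8618 kg/m³
  sample S: σ_y = 209.6 MPa, ρ = 1760 kg/m³
  sample X: σ_y = 347.0 MPa, ρ = 1850 kg/m³
  sample A: σ_y = 104.0 MPa, ρ = 1310 kg/m³
  sample B: σ_y = 701.0 MPa, ρ = 3210 kg/m³
  sample R: M = 52.6×10⁻³
  sample X: M = 26.7×10⁻³
  sample B: M = 24.6×10⁻³
  sample S: M = 20.0×10⁻³
  sample A: M = 16.9×10⁻³
  sample V: M = 5.82×10⁻³
  sample Q: M = 3.13×10⁻³
The maximum is for sample R.

sample R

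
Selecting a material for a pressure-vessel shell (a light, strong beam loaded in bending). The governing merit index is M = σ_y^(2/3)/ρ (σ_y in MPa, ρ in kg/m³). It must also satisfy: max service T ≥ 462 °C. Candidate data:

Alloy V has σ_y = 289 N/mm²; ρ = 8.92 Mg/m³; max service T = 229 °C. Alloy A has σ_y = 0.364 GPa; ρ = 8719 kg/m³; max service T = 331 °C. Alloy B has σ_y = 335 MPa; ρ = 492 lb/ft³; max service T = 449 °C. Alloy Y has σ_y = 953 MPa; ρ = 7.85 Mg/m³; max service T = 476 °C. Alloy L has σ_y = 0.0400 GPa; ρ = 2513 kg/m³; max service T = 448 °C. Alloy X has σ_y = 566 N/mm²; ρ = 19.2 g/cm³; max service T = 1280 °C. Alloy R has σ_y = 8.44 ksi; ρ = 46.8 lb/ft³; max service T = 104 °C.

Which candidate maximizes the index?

alloy Y

Screen on constraints: max service T ≥ 462 °C. Survivors: alloy Y, alloy X.
Normalizing units and computing the index:
  alloy Y: σ_y = 953.0 MPa, ρ = 7850 kg/m³
  alloy X: σ_y = 566.0 MPa, ρ = 19200 kg/m³
  alloy Y: M = 12.3×10⁻³
  alloy X: M = 3.56×10⁻³
Alloy Y ranks first.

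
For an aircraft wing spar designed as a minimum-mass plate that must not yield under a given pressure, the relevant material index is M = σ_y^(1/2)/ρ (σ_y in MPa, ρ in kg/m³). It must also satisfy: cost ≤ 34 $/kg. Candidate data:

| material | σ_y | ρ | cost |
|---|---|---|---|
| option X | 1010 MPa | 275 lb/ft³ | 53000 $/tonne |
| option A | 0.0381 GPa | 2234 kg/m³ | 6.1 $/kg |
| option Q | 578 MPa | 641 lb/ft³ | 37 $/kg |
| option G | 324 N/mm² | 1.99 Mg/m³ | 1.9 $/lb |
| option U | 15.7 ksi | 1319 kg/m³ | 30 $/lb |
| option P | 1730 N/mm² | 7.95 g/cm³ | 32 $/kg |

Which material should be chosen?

option G

Screen on constraints: cost ≤ 34 $/kg. Survivors: option A, option G, option P.
Convert each candidate to consistent units, then evaluate M:
  option A: σ_y = 38.10 MPa, ρ = 2234 kg/m³
  option G: σ_y = 324.0 MPa, ρ = 1990 kg/m³
  option P: σ_y = 1730 MPa, ρ = 7950 kg/m³
  option G: M = 9.05×10⁻³
  option P: M = 5.23×10⁻³
  option A: M = 2.76×10⁻³
Option G has the largest M.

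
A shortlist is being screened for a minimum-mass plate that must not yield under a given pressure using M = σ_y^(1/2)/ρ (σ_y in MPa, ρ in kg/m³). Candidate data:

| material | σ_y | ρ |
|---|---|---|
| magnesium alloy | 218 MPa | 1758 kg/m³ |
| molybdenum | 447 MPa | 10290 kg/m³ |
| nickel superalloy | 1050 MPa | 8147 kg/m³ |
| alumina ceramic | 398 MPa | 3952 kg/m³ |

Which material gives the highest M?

magnesium alloy

Computing M directly (units already consistent):
  magnesium alloy: M = 8.40×10⁻³
  alumina ceramic: M = 5.05×10⁻³
  nickel superalloy: M = 3.98×10⁻³
  molybdenum: M = 2.05×10⁻³
Highest index: magnesium alloy.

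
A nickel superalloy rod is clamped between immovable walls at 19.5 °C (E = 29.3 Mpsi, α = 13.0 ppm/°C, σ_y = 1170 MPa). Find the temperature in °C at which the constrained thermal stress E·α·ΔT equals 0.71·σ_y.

336 °C

E = 29.3 Mpsi = 202.0 GPa.
E·α·ΔT = 830.7 MPa ⇒ ΔT = 830.7 / (202.0×10³ × 13.0×10⁻⁶) = 316.3 K.
T = 19.5 + 316.3 = 335.8 °C.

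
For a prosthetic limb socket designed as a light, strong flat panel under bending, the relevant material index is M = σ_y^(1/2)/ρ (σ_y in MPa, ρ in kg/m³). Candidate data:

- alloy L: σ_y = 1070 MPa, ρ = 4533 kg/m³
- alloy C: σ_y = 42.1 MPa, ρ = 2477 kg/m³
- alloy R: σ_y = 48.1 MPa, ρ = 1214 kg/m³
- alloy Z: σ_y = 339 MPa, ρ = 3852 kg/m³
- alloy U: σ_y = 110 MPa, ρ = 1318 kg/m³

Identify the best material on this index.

alloy U

Computing M directly (units already consistent):
  alloy U: M = 7.96×10⁻³
  alloy L: M = 7.22×10⁻³
  alloy R: M = 5.71×10⁻³
  alloy Z: M = 4.78×10⁻³
  alloy C: M = 2.62×10⁻³
Highest index: alloy U.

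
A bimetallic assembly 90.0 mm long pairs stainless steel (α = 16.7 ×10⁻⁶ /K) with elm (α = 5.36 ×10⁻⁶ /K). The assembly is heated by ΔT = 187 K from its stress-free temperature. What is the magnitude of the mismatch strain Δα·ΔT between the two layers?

2.12×10⁻³

Δα = |16.7 − 5.36|×10⁻⁶/K = 11.3×10⁻⁶/K.
Mismatch strain = Δα·ΔT = 11.3×10⁻⁶ × 187.0 = 2.12×10⁻³.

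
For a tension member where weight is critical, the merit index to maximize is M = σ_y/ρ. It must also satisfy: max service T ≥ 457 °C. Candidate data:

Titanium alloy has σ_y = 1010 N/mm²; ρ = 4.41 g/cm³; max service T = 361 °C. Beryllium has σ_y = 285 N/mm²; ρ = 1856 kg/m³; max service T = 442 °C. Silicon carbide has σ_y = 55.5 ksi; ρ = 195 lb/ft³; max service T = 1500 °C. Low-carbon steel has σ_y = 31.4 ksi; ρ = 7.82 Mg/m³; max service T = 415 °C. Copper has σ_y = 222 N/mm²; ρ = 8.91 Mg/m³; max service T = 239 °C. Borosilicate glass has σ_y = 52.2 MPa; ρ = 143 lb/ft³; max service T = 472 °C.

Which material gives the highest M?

Screen on constraints: max service T ≥ 457 °C. Survivors: silicon carbide, borosilicate glass.
Putting every candidate on a common basis:
  silicon carbide: σ_y = 382.7 MPa, ρ = 3124 kg/m³
  borosilicate glass: σ_y = 52.20 MPa, ρ = 2291 kg/m³
  silicon carbide: M = 123 kN·m/kg
  borosilicate glass: M = 22.8 kN·m/kg
Silicon carbide ranks first.

silicon carbide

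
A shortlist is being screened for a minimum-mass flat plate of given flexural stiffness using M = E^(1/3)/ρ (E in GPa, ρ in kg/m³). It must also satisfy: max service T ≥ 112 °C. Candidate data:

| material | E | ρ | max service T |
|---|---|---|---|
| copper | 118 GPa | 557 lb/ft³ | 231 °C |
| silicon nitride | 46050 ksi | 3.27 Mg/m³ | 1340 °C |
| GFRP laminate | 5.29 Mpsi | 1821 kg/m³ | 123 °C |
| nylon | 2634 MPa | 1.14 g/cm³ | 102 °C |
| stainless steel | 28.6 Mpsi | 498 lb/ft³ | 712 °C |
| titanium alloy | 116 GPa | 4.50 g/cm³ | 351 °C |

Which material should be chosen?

Screen on constraints: max service T ≥ 112 °C. Survivors: copper, silicon nitride, GFRP laminate, stainless steel, titanium alloy.
Normalizing units and computing the index:
  copper: E = 118.0 GPa, ρ = 8922 kg/m³
  silicon nitride: E = 317.5 GPa, ρ = 3270 kg/m³
  GFRP laminate: E = 36.47 GPa, ρ = 1821 kg/m³
  stainless steel: E = 197.2 GPa, ρ = 7977 kg/m³
  titanium alloy: E = 116.0 GPa, ρ = 4500 kg/m³
  silicon nitride: M = 2.09×10⁻³
  GFRP laminate: M = 1.82×10⁻³
  titanium alloy: M = 1.08×10⁻³
  stainless steel: M = 0.730×10⁻³
  copper: M = 0.550×10⁻³
Silicon nitride ranks first.

silicon nitride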